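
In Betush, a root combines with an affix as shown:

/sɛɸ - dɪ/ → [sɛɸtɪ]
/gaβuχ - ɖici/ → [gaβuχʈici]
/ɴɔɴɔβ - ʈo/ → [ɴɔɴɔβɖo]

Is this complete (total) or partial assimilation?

The segment that alternates is /d/, which surfaces as [t] when adjacent to /ɸ/.
The change voiced → voiceless matches the voicing of the preceding /ɸ/, identifying this as voicing assimilation.
Place and manner are unchanged, so the assimilation is partial, not total.
Checking the remaining alternations: /ɖ/ → [ʈ] after /χ/ (voiced → voiceless, matching voiceless); /ʈ/ → [ɖ] after /β/ (voiceless → voiced, matching voiced) — only voicing changes, and always toward the preceding segment.

partial assimilation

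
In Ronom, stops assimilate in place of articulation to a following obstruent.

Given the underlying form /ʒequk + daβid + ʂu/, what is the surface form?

[ʒequtdaβiɖʂu]

/k/ is a voiceless velar stop. The following trigger /d/ is alveolar, so /k/ must become alveolar as well.
The voiceless alveolar stop is [t], so /k/ → [t].
The same rule applies at the second boundary: /d/ → [ɖ] next to /ʂ/.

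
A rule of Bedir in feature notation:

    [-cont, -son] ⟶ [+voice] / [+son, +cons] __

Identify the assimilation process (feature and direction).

The target ([-cont, -son], stops) acquires [+voice] next to a sonorant consonant ([+son, +cons]) — it takes on the voicing of its neighbour, so the feature that spreads is voicing.
The conditioning segment sits to the left of the focus bar, meaning the trigger precedes the segment that changes — progressive assimilation.

progressive voicing assimilation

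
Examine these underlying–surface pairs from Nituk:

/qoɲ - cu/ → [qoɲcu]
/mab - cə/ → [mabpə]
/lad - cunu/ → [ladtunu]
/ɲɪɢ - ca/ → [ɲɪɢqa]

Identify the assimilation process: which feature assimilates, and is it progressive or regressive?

progressive place assimilation

The segment that alternates is /c/, which surfaces as [p] when adjacent to /b/.
The change palatal → bilabial matches the place of the preceding /b/, identifying this as place assimilation.
Manner and voice are unchanged, so the assimilation is partial, not total.
The same holds elsewhere in the data: /c/ → [t] after /d/ (palatal → alveolar, matching alveolar); /c/ → [q] after /ɢ/ (palatal → uvular, matching uvular) — only place changes, and always toward the preceding segment.
No alternation appears in [qoɲcu]: there the adjacent consonants already agree in place (/c/ and /ɲ/ are both palatal), so this form is consistent with the same rule.
The trigger is the preceding segment, so the direction is progressive (perseverative).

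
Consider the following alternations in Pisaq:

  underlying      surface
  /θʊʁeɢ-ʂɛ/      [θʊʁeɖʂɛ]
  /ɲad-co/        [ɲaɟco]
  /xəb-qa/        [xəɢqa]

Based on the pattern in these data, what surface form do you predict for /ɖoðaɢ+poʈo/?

[ɖoðabpoʈo]

The data show regressive place assimilation: /ɢ/ → [ɖ] before /ʂ/; /d/ → [ɟ] before /c/; /b/ → [ɢ] before /q/. In each pair only place changes, matching the following consonant, while manner and voice stay constant.
/ɢ/ is a voiced uvular stop. The following trigger /p/ is bilabial, so /ɢ/ must become bilabial as well.
A voiced bilabial stop is [b], so the surface segment is [b].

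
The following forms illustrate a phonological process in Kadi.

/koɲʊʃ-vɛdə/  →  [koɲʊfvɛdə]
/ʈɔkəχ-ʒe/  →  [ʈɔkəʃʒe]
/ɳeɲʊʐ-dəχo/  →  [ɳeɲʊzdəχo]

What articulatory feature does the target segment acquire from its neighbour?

place

The segment that alternates is /ʃ/, which surfaces as [f] when adjacent to /v/.
The change postalveolar → labiodental matches the place of the following /v/, identifying this as place assimilation.
Checking the remaining alternations: /χ/ → [ʃ] before /ʒ/ (uvular → postalveolar, matching postalveolar); /ʐ/ → [z] before /d/ (retroflex → alveolar, matching alveolar) — only place changes, and always toward the following segment.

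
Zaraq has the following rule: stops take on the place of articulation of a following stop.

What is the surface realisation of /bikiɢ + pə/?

/ɢ/ is a voiced uvular stop. The following trigger /p/ is bilabial, so /ɢ/ must become bilabial as well.
Changing only its place to bilabial gives [b] — the voiced bilabial stop.

[bikibpə]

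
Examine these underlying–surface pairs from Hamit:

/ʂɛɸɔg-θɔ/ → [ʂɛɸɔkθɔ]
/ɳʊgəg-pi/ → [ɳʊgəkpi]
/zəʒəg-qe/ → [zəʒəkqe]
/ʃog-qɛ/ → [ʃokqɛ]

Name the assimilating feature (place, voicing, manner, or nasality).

voicing

The segment that alternates is /g/, which surfaces as [k] when adjacent to /θ/.
/g/ is voiced while /θ/ is voiceless; the output [k] is voiceless, matching the trigger — so the feature that spreads is voicing.
The other alternating forms pattern the same way: /g/ → [k] before /p/ (voiced → voiceless, matching voiceless); /g/ → [k] before /q/ (voiced → voiceless, matching voiceless) — only voicing changes, and always toward the following segment.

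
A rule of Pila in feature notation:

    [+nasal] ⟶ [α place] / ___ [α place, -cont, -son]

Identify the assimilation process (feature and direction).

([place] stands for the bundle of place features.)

regressive place assimilation

The rule copies the place features (abbreviated [place]) from the environment onto the target, so the assimilating feature is place.
The conditioning segment sits to the right of the focus bar, meaning the trigger follows the segment that changes — regressive assimilation.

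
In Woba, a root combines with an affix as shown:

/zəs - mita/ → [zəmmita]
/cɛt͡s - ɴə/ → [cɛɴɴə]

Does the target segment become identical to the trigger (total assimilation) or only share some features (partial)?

Underlying /s/ is realised as [m] next to /m/; /m/ itself does not change.
The output [m] is identical to the trigger /m/ — every feature (place, manner, voicing) has been copied — so this is total assimilation.
The remaining alternation confirms this: /t͡s/ → [ɴ] before /ɴ/ — in each case the output is a copy of the following consonant.

total assimilation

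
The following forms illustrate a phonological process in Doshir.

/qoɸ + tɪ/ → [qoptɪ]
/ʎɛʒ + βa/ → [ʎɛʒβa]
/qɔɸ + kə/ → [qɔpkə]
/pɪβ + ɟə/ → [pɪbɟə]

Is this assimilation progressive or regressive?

Underlying /ɸ/ is realised as [p] next to /t/; /t/ itself does not change.
/ɸ/ is a fricative while /t/ is a stop; the output [p] is a stop, matching the trigger — so the feature that spreads is manner.
The same holds elsewhere in the data: /ɸ/ → [p] before /k/ (fricative → stop, matching a stop); /β/ → [b] before /ɟ/ (fricative → stop, matching a stop) — only manner changes, and always toward the following segment.
Nothing changes in [ʎɛʒβa]: there the adjacent consonants already agree in manner (/ʒ/ and /β/ are both fricatives), so this form is consistent with the same rule.
Since the segment that changes precedes the conditioning segment, the assimilation is regressive.

regressive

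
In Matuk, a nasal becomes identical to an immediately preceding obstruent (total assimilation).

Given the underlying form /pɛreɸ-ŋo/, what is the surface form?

[pɛreɸɸo]

/ŋ/ is the segment targeted by the rule; it sits immediately after /ɸ/, so it assimilates completely and surfaces as [ɸ].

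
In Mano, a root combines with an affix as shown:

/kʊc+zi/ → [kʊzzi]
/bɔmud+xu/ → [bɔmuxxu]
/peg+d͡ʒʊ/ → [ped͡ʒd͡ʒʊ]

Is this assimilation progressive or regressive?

regressive

Underlying /c/ is realised as [z] next to /z/; /z/ itself does not change.
The output [z] is identical to the trigger /z/ — every feature (place, manner, voicing) has been copied — so this is total assimilation.
The remaining alternations confirm this: /d/ → [x] before /x/; /g/ → [d͡ʒ] before /d͡ʒ/ — in each case the output is a copy of the following consonant.
Since the segment that changes precedes the conditioning segment, the assimilation is regressive.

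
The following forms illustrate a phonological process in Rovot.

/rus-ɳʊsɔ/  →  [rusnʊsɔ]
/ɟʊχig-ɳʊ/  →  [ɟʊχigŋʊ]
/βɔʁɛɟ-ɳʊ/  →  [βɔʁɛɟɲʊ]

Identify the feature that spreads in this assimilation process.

Underlying /ɳ/ is realised as [n] next to /s/; /s/ itself does not change.
The change retroflex → alveolar matches the place of the preceding /s/, identifying this as place assimilation.
Checking the remaining alternations: /ɳ/ → [ŋ] after /g/ (retroflex → velar, matching velar); /ɳ/ → [ɲ] after /ɟ/ (retroflex → palatal, matching palatal) — only place changes, and always toward the preceding segment.

place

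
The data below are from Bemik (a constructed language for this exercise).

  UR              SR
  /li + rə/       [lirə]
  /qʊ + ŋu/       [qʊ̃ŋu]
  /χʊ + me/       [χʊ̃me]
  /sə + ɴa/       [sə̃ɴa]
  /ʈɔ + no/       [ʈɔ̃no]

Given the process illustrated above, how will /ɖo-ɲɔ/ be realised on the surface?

The data show regressive nasality assimilation (vowel nasalisation): /ʊ/ → [ʊ̃] before /ŋ/; /ʊ/ → [ʊ̃] before /m/; /ə/ → [ə̃] before /ɴ/; /ɔ/ → [ɔ̃] before /n/ — a vowel is nasalised by an immediately following nasal consonant.
No change occurs in [lirə] because the vowel at the boundary is adjacent to an oral consonant, not a nasal (/i/ next to /r/).
/o/ sits next to the nasal /ɲ/ and is therefore nasalised to [õ].

[ɖõɲɔ]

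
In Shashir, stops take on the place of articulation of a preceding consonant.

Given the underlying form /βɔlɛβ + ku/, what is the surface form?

The rule targets /k/ (voiceless velar stop), which sits after the trigger /β/ (bilabial).
Changing only its place to bilabial gives [p] — the voiceless bilabial stop.

[βɔlɛβpu]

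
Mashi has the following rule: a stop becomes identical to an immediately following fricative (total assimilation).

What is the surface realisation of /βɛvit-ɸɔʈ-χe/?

[βɛviɸɸɔχχe]

/t/ is the segment targeted by the rule; it sits immediately before /ɸ/, so it assimilates completely and surfaces as [ɸ].
At the second juncture, /ʈ/ likewise becomes [χ] adjacent to /χ/.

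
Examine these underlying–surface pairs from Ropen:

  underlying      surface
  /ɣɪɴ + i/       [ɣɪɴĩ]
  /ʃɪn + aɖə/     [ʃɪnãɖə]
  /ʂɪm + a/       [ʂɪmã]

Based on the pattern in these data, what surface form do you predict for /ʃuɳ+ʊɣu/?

The data show progressive nasality assimilation (vowel nasalisation): /i/ → [ĩ] after /ɴ/; /a/ → [ã] after /n/; /a/ → [ã] after /m/ — a vowel is nasalised by an immediately preceding nasal consonant.
/ʊ/ sits next to the nasal /ɳ/ and is therefore nasalised to [ʊ̃].

[ʃuɳʊ̃ɣu]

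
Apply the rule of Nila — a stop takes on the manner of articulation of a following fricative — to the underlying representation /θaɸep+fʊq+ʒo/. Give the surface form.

/p/ is a voiceless bilabial stop. The following trigger /f/ is a fricative, so /p/ must become a fricative as well.
The voiceless bilabial fricative is [ɸ], so /p/ → [ɸ].
The same rule applies at the second boundary: /q/ → [χ] next to /ʒ/.

[θaɸeɸfʊχʒo]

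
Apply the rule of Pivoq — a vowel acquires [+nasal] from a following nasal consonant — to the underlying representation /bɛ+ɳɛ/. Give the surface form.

[bɛ̃ɳɛ]

/ɛ/ sits next to the nasal /ɳ/ and is therefore nasalised to [ɛ̃].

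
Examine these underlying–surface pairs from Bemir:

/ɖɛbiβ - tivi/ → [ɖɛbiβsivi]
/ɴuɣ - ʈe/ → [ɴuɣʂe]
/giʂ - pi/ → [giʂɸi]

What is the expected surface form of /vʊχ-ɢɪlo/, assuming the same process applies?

[vʊχʁɪlo]

The data show progressive manner assimilation: /t/ → [s] after /β/; /ʈ/ → [ʂ] after /ɣ/; /p/ → [ɸ] after /ʂ/. In each pair only manner changes, matching the preceding consonant, while place and voice stay constant.
The rule targets /ɢ/ (voiced uvular stop), which sits after the trigger /χ/ (fricative).
A voiced uvular fricative is [ʁ], so the surface segment is [ʁ].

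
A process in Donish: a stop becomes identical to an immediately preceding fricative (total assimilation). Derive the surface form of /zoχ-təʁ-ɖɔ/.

/t/ is the segment targeted by the rule; it sits immediately after /χ/, so it assimilates completely and surfaces as [χ].
The same rule applies at the second boundary: /ɖ/ → [ʁ] next to /ʁ/.

[zoχχəʁʁɔ]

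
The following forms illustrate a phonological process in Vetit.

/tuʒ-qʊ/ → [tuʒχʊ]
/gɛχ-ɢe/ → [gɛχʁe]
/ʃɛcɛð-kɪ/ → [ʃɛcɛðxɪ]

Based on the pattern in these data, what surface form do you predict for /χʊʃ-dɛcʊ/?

The data show progressive manner assimilation: /q/ → [χ] after /ʒ/; /ɢ/ → [ʁ] after /χ/; /k/ → [x] after /ð/. In each pair only manner changes, matching the preceding consonant, while place and voice stay constant.
/d/ is a voiced alveolar stop. The preceding trigger /ʃ/ is a fricative, so /d/ must become a fricative as well.
A voiced alveolar fricative is [z], so the surface segment is [z].

[χʊʃzɛcʊ]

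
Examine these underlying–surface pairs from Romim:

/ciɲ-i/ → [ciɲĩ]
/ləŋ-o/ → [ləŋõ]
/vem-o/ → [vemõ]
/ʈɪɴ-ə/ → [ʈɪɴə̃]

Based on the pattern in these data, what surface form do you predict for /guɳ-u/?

[guɳũ]

The data show progressive nasality assimilation (vowel nasalisation): /i/ → [ĩ] after /ɲ/; /o/ → [õ] after /ŋ/; /o/ → [õ] after /m/; /ə/ → [ə̃] after /ɴ/ — a vowel is nasalised by an immediately preceding nasal consonant.
The vowel /u/ is adjacent to the preceding nasal /ɳ/, so it acquires [+nasal] and surfaces as [ũ].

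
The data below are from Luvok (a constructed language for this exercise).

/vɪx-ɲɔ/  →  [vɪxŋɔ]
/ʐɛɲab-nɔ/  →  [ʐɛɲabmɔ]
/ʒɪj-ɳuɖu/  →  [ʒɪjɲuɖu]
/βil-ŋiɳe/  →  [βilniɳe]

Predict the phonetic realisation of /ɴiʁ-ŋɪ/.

[ɴiʁɴɪ]

The data show progressive place assimilation: /ɲ/ → [ŋ] after /x/; /n/ → [m] after /b/; /ɳ/ → [ɲ] after /j/; /ŋ/ → [n] after /l/. In each pair only place changes, matching the preceding consonant, while manner and voice stay constant.
/ŋ/ is a voiced velar nasal. The preceding trigger /ʁ/ is uvular, so /ŋ/ must become uvular as well.
Changing only its place to uvular gives [ɴ] — the voiced uvular nasal.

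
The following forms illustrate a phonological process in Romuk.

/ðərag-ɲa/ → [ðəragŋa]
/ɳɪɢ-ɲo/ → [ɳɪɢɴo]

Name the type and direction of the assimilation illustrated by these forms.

Comparing underlying and surface forms, /ɲ/ → [ŋ] is the alternation; the neighbouring /g/ is constant.
The change palatal → velar matches the place of the preceding /g/, identifying this as place assimilation.
Manner and voice are unchanged, so the assimilation is partial, not total.
The same holds elsewhere in the data: /ɲ/ → [ɴ] after /ɢ/ (palatal → uvular, matching uvular) — only place changes, and always toward the preceding segment.
The trigger is the preceding segment, so the direction is progressive (perseverative).

progressive place assimilation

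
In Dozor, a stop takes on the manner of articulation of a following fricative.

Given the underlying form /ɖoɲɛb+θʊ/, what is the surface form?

[ɖoɲɛβθʊ]

/b/ is a voiced bilabial stop. The following trigger /θ/ is a fricative, so /b/ must become a fricative as well.
The voiced bilabial fricative is [β], so /b/ → [β].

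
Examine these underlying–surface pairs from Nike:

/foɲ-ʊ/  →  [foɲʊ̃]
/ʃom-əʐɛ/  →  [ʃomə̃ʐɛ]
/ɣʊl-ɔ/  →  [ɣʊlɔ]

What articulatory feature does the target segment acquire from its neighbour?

The vowel /ʊ/ surfaces as nasalised [ʊ̃] next to the preceding nasal /ɲ/ — it has acquired the [+nasal] feature of its neighbour.
The other form shows the same pattern: /ə/ → [ə̃] after /m/ — each time a vowel is nasalised next to a preceding nasal.
No change occurs in [ɣʊlɔ] because the vowel at the boundary is adjacent to an oral consonant, not a nasal (/ɔ/ next to /l/).

nasality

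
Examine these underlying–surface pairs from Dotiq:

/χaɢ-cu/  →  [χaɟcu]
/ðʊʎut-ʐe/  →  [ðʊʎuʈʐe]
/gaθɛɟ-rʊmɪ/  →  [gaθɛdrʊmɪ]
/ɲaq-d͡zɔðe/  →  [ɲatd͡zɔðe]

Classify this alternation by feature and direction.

Underlying /ɢ/ is realised as [ɟ] next to /c/; /c/ itself does not change.
The change uvular → palatal matches the place of the following /c/, identifying this as place assimilation.
Manner and voice are unchanged, so the assimilation is partial, not total.
The other alternating forms pattern the same way: /t/ → [ʈ] before /ʐ/ (alveolar → retroflex, matching retroflex); /ɟ/ → [d] before /r/ (palatal → alveolar, matching alveolar); /q/ → [t] before /d͡z/ (uvular → alveolar, matching alveolar) — only place changes, and always toward the following segment.
The trigger is the following segment, so the direction is regressive (anticipatory).

regressive place assimilation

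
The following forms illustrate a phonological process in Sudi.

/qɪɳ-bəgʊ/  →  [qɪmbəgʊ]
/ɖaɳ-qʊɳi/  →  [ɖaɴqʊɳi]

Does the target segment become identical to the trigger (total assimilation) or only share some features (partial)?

Underlying /ɳ/ is realised as [m] next to /b/; /b/ itself does not change.
The change retroflex → bilabial matches the place of the following /b/, identifying this as place assimilation.
Manner and voice are unchanged, so the assimilation is partial, not total.
Checking the remaining alternation: /ɳ/ → [ɴ] before /q/ (retroflex → uvular, matching uvular) — only place changes, and always toward the following segment.

partial assimilation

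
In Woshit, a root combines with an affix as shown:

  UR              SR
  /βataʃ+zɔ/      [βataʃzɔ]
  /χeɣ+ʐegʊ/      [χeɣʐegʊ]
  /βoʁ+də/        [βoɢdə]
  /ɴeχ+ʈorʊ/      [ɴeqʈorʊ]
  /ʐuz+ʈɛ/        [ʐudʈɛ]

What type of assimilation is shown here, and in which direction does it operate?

The segment that alternates is /ʁ/, which surfaces as [ɢ] when adjacent to /d/.
The change fricative → stop matches the manner of the following /d/, identifying this as manner assimilation.
Place and voice are unchanged, so the assimilation is partial, not total.
The other alternating forms pattern the same way: /χ/ → [q] before /ʈ/ (fricative → stop, matching a stop); /z/ → [d] before /ʈ/ (fricative → stop, matching a stop) — only manner changes, and always toward the following segment.
Nothing changes in [βataʃzɔ], [χeɣʐegʊ]: there the adjacent consonants already agree in manner (/ʃ/ and /z/ are both fricatives; /ɣ/ and /ʐ/ are both fricatives), so these forms are consistent with the same rule.
Since the segment that changes precedes the conditioning segment, the assimilation is regressive.

regressive manner assimilation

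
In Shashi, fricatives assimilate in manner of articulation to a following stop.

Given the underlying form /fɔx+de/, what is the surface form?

/x/ is a voiceless velar fricative. The following trigger /d/ is a stop, so /x/ must become a stop as well.
Changing only its manner to stop gives [k] — the voiceless velar stop.

[fɔkde]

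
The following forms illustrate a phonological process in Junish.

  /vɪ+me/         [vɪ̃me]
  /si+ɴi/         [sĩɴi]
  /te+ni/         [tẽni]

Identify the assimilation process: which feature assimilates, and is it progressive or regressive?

regressive nasality assimilation (vowel nasalisation)

The vowel /ɪ/ surfaces as nasalised [ɪ̃] next to the following nasal /m/ — it has acquired the [+nasal] feature of its neighbour.
The other forms show the same pattern: /i/ → [ĩ] before /ɴ/; /e/ → [ẽ] before /n/ — each time a vowel is nasalised next to a following nasal.
Because the conditioning nasal is to the right of the vowel that changes, the process is regressive (anticipatory).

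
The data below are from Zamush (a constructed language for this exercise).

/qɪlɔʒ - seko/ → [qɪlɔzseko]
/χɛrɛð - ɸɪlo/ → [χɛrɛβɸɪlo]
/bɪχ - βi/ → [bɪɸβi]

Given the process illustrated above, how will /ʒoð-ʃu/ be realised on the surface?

[ʒoʒʃu]

The data show regressive place assimilation: /ʒ/ → [z] before /s/; /ð/ → [β] before /ɸ/; /χ/ → [ɸ] before /β/. In each pair only place changes, matching the following consonant, while manner and voice stay constant.
The rule targets /ð/ (voiced dental fricative), which sits before the trigger /ʃ/ (postalveolar).
Changing only its place to postalveolar gives [ʒ] — the voiced postalveolar fricative.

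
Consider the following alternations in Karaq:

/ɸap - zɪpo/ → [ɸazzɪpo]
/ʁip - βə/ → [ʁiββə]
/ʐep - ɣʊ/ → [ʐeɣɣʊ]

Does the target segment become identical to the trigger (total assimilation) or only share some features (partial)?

total assimilation

Comparing underlying and surface forms, /p/ → [z] is the alternation; the neighbouring /z/ is constant.
The output [z] is identical to the trigger /z/ — every feature (place, manner, voicing) has been copied — so this is total assimilation.
The remaining alternations confirm this: /p/ → [β] before /β/; /p/ → [ɣ] before /ɣ/ — in each case the output is a copy of the following consonant.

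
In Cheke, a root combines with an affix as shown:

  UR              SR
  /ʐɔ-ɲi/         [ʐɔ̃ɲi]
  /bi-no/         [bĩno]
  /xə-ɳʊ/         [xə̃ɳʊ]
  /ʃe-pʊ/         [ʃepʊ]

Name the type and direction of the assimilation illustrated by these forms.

The vowel /ɔ/ surfaces as nasalised [ɔ̃] next to the following nasal /ɲ/ — it has acquired the [+nasal] feature of its neighbour.
The other forms show the same pattern: /i/ → [ĩ] before /n/; /ə/ → [ə̃] before /ɳ/ — each time a vowel is nasalised next to a following nasal.
No change occurs in [ʃepʊ] because the vowel at the boundary is adjacent to an oral consonant, not a nasal (/e/ next to /p/).
Because the conditioning nasal is to the right of the vowel that changes, the process is regressive (anticipatory).

regressive nasality assimilation (vowel nasalisation)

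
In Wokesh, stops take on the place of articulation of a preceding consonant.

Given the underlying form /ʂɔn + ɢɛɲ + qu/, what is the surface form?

/ɢ/ is a voiced uvular stop. The preceding trigger /n/ is alveolar, so /ɢ/ must become alveolar as well.
Changing only its place to alveolar gives [d] — the voiced alveolar stop.
The same rule applies at the second boundary: /q/ → [c] next to /ɲ/.

[ʂɔndɛɲcu]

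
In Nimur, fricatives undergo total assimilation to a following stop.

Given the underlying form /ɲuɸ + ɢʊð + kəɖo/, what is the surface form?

/ɸ/ is the segment targeted by the rule; it sits immediately before /ɢ/, so it assimilates completely and surfaces as [ɢ].
At the second juncture, /ð/ likewise becomes [k] adjacent to /k/.

[ɲuɢɢʊkkəɖo]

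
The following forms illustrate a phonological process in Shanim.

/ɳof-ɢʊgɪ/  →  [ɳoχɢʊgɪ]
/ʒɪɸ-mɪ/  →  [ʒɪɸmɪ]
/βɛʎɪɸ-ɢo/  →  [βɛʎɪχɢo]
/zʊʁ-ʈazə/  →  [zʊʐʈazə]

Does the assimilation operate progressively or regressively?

regressive

The segment that alternates is /f/, which surfaces as [χ] when adjacent to /ɢ/.
The change labiodental → uvular matches the place of the following /ɢ/, identifying this as place assimilation.
The other alternating forms pattern the same way: /ɸ/ → [χ] before /ɢ/ (bilabial → uvular, matching uvular); /ʁ/ → [ʐ] before /ʈ/ (uvular → retroflex, matching retroflex) — only place changes, and always toward the following segment.
No alternation appears in [ʒɪɸmɪ]: there the adjacent consonants already agree in place (/ɸ/ and /m/ are both bilabial), so this form is consistent with the same rule.
The trigger is the following segment, so the direction is regressive (anticipatory).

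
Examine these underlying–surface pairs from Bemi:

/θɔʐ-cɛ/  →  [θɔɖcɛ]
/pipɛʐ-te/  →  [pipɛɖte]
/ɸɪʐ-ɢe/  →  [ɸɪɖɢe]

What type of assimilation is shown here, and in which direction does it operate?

regressive manner assimilation

Underlying /ʐ/ is realised as [ɖ] next to /c/; /c/ itself does not change.
/ʐ/ is a fricative while /c/ is a stop; the output [ɖ] is a stop, matching the trigger — so the feature that spreads is manner.
Place and voice are unchanged, so the assimilation is partial, not total.
Checking the remaining alternations: /ʐ/ → [ɖ] before /t/ (fricative → stop, matching a stop); /ʐ/ → [ɖ] before /ɢ/ (fricative → stop, matching a stop) — only manner changes, and always toward the following segment.
Since the segment that changes precedes the conditioning segment, the assimilation is regressive.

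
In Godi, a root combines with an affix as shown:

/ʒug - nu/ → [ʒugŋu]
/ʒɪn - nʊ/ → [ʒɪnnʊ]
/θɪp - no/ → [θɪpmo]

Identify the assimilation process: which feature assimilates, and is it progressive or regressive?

Underlying /n/ is realised as [ŋ] next to /g/; /g/ itself does not change.
The change alveolar → velar matches the place of the preceding /g/, identifying this as place assimilation.
Manner and voice are unchanged, so the assimilation is partial, not total.
Checking the remaining alternation: /n/ → [m] after /p/ (alveolar → bilabial, matching bilabial) — only place changes, and always toward the preceding segment.
Nothing changes in [ʒɪnnʊ]: there the adjacent consonants already agree in place (/n/ and /n/ are both alveolar), so this form is consistent with the same rule.
The trigger is the preceding segment, so the direction is progressive (perseverative).

progressive place assimilation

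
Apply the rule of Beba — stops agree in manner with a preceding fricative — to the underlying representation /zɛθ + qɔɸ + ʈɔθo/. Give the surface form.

/q/ is a voiceless uvular stop. The preceding trigger /θ/ is a fricative, so /q/ must become a fricative as well.
A voiceless uvular fricative is [χ], so the surface segment is [χ].
At the second juncture, /ʈ/ likewise becomes [ʂ] adjacent to /ɸ/.

[zɛθχɔɸʂɔθo]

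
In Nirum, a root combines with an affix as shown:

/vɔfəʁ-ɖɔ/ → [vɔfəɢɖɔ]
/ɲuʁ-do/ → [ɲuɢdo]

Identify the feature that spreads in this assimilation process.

Underlying /ʁ/ is realised as [ɢ] next to /ɖ/; /ɖ/ itself does not change.
The change fricative → stop matches the manner of the following /ɖ/, identifying this as manner assimilation.
The same holds elsewhere in the data: /ʁ/ → [ɢ] before /d/ (fricative → stop, matching a stop) — only manner changes, and always toward the following segment.

manner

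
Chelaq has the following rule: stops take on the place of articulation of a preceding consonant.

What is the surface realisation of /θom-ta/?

[θompa]

/t/ is a voiceless alveolar stop. The preceding trigger /m/ is bilabial, so /t/ must become bilabial as well.
A voiceless bilabial stop is [p], so the surface segment is [p].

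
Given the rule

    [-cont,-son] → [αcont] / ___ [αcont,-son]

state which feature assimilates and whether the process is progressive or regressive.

regressive manner assimilation

The rule copies [cont] (continuancy) from the environment onto the target stops; since [±cont] encodes the stop/fricative manner contrast, the assimilating dimension is manner.
Since the environment is written after the underscore, the trigger follows the target; the direction is regressive.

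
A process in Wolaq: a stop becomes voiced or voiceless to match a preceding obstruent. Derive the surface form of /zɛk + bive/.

/b/ is a voiced bilabial stop. The preceding trigger /k/ is voiceless, so /b/ must become voiceless as well.
The voiceless bilabial stop is [p], so /b/ → [p].

[zɛkpive]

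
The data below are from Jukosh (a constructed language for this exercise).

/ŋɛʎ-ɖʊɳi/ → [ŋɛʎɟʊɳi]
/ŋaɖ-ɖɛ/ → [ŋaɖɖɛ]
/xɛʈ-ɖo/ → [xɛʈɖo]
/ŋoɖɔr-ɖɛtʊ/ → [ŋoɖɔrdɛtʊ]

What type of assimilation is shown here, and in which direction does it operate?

The segment that alternates is /ɖ/, which surfaces as [ɟ] when adjacent to /ʎ/.
The change retroflex → palatal matches the place of the preceding /ʎ/, identifying this as place assimilation.
Manner and voice are unchanged, so the assimilation is partial, not total.
The other alternating form patterns the same way: /ɖ/ → [d] after /r/ (retroflex → alveolar, matching alveolar) — only place changes, and always toward the preceding segment.
Nothing changes in [ŋaɖɖɛ], [xɛʈɖo]: there the adjacent consonants already agree in place (/ɖ/ and /ɖ/ are both retroflex; /ɖ/ and /ʈ/ are both retroflex), so these forms are consistent with the same rule.
Since the segment that changes follows the conditioning segment, the assimilation is progressive.

progressive place assimilation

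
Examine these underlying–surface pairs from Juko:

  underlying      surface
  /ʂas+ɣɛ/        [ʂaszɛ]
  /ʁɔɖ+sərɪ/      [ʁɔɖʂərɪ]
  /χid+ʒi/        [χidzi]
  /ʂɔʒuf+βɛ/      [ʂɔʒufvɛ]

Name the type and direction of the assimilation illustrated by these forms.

Underlying /ɣ/ is realised as [z] next to /s/; /s/ itself does not change.
The change velar → alveolar matches the place of the preceding /s/, identifying this as place assimilation.
Manner and voice are unchanged, so the assimilation is partial, not total.
The other alternating forms pattern the same way: /s/ → [ʂ] after /ɖ/ (alveolar → retroflex, matching retroflex); /ʒ/ → [z] after /d/ (postalveolar → alveolar, matching alveolar); /β/ → [v] after /f/ (bilabial → labiodental, matching labiodental) — only place changes, and always toward the preceding segment.
Since the segment that changes follows the conditioning segment, the assimilation is progressive.

progressive place assimilation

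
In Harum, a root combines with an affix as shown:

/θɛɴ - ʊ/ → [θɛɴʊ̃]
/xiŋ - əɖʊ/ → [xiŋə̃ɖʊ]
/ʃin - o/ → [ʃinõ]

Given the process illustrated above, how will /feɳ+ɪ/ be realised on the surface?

[feɳɪ̃]

The data show progressive nasality assimilation (vowel nasalisation): /ʊ/ → [ʊ̃] after /ɴ/; /ə/ → [ə̃] after /ŋ/; /o/ → [õ] after /n/ — a vowel is nasalised by an immediately preceding nasal consonant.
/ɪ/ sits next to the nasal /ɳ/ and is therefore nasalised to [ɪ̃].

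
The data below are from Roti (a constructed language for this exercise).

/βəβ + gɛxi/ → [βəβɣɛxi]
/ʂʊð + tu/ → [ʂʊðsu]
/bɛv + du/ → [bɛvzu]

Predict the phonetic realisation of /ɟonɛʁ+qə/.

The data show progressive manner assimilation: /g/ → [ɣ] after /β/; /t/ → [s] after /ð/; /d/ → [z] after /v/. In each pair only manner changes, matching the preceding consonant, while place and voice stay constant.
The rule targets /q/ (voiceless uvular stop), which sits after the trigger /ʁ/ (fricative).
The voiceless uvular fricative is [χ], so /q/ → [χ].

[ɟonɛʁχə]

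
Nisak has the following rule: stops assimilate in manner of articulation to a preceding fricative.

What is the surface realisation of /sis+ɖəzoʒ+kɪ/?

/ɖ/ is a voiced retroflex stop. The preceding trigger /s/ is a fricative, so /ɖ/ must become a fricative as well.
A voiced retroflex fricative is [ʐ], so the surface segment is [ʐ].
At the second juncture, /k/ likewise becomes [x] adjacent to /ʒ/.

[sisʐəzoʒxɪ]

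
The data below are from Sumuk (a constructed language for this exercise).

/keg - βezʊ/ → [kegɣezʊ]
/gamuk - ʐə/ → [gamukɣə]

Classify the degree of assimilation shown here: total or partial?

The segment that alternates is /β/, which surfaces as [ɣ] when adjacent to /g/.
/β/ is bilabial while /g/ is velar; the output [ɣ] is velar, matching the trigger — so the feature that spreads is place.
Manner and voice are unchanged, so the assimilation is partial, not total.
The other alternating form patterns the same way: /ʐ/ → [ɣ] after /k/ (retroflex → velar, matching velar) — only place changes, and always toward the preceding segment.

partial assimilation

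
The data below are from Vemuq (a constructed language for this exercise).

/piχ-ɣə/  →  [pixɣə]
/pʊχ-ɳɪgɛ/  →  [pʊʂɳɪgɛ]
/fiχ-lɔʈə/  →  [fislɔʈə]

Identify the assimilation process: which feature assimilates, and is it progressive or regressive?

Comparing underlying and surface forms, /χ/ → [x] is the alternation; the neighbouring /ɣ/ is constant.
/χ/ is uvular while /ɣ/ is velar; the output [x] is velar, matching the trigger — so the feature that spreads is place.
Manner and voice are unchanged, so the assimilation is partial, not total.
The other alternating forms pattern the same way: /χ/ → [ʂ] before /ɳ/ (uvular → retroflex, matching retroflex); /χ/ → [s] before /l/ (uvular → alveolar, matching alveolar) — only place changes, and always toward the following segment.
The trigger is the following segment, so the direction is regressive (anticipatory).

regressive place assimilation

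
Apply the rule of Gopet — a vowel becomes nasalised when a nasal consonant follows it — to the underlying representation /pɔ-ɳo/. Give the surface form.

The vowel /ɔ/ is adjacent to the following nasal /ɳ/, so it acquires [+nasal] and surfaces as [ɔ̃].

[pɔ̃ɳo]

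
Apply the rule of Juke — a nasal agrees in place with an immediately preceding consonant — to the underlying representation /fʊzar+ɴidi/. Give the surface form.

[fʊzarnidi]

The rule targets /ɴ/ (voiced uvular nasal), which sits after the trigger /r/ (alveolar).
A voiced alveolar nasal is [n], so the surface segment is [n].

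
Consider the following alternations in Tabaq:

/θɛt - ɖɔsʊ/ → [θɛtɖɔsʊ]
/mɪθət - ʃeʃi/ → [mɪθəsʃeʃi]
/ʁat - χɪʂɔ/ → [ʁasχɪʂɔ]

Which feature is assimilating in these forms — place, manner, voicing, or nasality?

The segment that alternates is /t/, which surfaces as [s] when adjacent to /ʃ/.
/t/ is a stop while /ʃ/ is a fricative; the output [s] is a fricative, matching the trigger — so the feature that spreads is manner.
The other alternating form patterns the same way: /t/ → [s] before /χ/ (stop → fricative, matching a fricative) — only manner changes, and always toward the following segment.
No alternation appears in [θɛtɖɔsʊ]: there the adjacent consonants already agree in manner (/t/ and /ɖ/ are both stops), so this form is consistent with the same rule.

manner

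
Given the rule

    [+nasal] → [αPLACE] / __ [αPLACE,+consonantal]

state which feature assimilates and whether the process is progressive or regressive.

regressive place assimilation

The shared variable α links the value of the place features (abbreviated [PLACE]) on the target to the same value on the neighbouring segment, so place is the feature that assimilates.
The conditioning segment sits to the right of the focus bar, meaning the trigger follows the segment that changes — regressive assimilation.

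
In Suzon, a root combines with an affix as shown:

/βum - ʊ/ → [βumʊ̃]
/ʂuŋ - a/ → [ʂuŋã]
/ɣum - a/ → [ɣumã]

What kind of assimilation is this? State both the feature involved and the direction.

The vowel /ʊ/ surfaces as nasalised [ʊ̃] next to the preceding nasal /m/ — it has acquired the [+nasal] feature of its neighbour.
The other forms show the same pattern: /a/ → [ã] after /ŋ/; /a/ → [ã] after /m/ — each time a vowel is nasalised next to a preceding nasal.
Because the conditioning nasal is to the left of the vowel that changes, the process is progressive (perseverative).

progressive nasality assimilation (vowel nasalisation)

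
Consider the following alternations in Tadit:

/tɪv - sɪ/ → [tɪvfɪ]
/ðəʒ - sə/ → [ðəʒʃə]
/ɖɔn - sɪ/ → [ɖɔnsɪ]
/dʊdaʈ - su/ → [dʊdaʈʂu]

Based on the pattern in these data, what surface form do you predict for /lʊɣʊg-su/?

The data show progressive place assimilation: /s/ → [f] after /v/; /s/ → [ʃ] after /ʒ/; /s/ → [ʂ] after /ʈ/. In each pair only place changes, matching the preceding consonant, while manner and voice stay constant.
No alternation appears in [ɖɔnsɪ]: there the adjacent consonants already agree in place (/s/ and /n/ are both alveolar), so this form is consistent with the same rule.
The rule targets /s/ (voiceless alveolar fricative), which sits after the trigger /g/ (velar).
Changing only its place to velar gives [x] — the voiceless velar fricative.

[lʊɣʊgxu]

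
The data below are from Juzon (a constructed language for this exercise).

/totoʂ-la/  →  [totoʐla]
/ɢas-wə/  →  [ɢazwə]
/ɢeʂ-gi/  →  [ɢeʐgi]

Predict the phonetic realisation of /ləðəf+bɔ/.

[ləðəvbɔ]

The data show regressive voicing assimilation: /ʂ/ → [ʐ] before /l/; /s/ → [z] before /w/; /ʂ/ → [ʐ] before /g/. In each pair only voicing changes, matching the following consonant, while place and manner stay constant.
The rule targets /f/ (voiceless labiodental fricative), which sits before the trigger /b/ (voiced).
Changing only its voicing to voiced gives [v] — the voiced labiodental fricative.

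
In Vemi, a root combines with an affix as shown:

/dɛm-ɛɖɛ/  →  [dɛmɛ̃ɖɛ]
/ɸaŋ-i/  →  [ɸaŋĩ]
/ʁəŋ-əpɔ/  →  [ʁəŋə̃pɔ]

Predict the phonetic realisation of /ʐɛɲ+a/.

[ʐɛɲã]

The data show progressive nasality assimilation (vowel nasalisation): /ɛ/ → [ɛ̃] after /m/; /i/ → [ĩ] after /ŋ/; /ə/ → [ə̃] after /ŋ/ — a vowel is nasalised by an immediately preceding nasal consonant.
The vowel /a/ is adjacent to the preceding nasal /ɲ/, so it acquires [+nasal] and surfaces as [ã].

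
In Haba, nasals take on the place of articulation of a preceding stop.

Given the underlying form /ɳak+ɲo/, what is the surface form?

[ɳakŋo]

/ɲ/ is a voiced palatal nasal. The preceding trigger /k/ is velar, so /ɲ/ must become velar as well.
Changing only its place to velar gives [ŋ] — the voiced velar nasal.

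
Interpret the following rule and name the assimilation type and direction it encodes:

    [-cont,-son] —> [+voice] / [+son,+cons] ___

progressive voicing assimilation

The structural change is [+voice], and the conditioning segment [+son,+cons] (a sonorant consonant) is itself voiced, so the target comes to share the voicing of its neighbour — voicing assimilation.
The conditioning segment sits to the left of the focus bar, meaning the trigger precedes the segment that changes — progressive assimilation.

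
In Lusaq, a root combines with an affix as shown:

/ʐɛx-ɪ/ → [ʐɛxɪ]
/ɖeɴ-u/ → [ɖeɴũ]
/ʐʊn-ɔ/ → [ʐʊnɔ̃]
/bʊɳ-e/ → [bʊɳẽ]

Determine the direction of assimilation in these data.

The vowel /u/ surfaces as nasalised [ũ] next to the preceding nasal /ɴ/ — it has acquired the [+nasal] feature of its neighbour.
The other forms show the same pattern: /ɔ/ → [ɔ̃] after /n/; /e/ → [ẽ] after /ɳ/ — each time a vowel is nasalised next to a preceding nasal.
No change occurs in [ʐɛxɪ] because the vowel at the boundary is adjacent to an oral consonant, not a nasal (/ɪ/ next to /x/).
Because the conditioning nasal is to the left of the vowel that changes, the process is progressive (perseverative).

progressive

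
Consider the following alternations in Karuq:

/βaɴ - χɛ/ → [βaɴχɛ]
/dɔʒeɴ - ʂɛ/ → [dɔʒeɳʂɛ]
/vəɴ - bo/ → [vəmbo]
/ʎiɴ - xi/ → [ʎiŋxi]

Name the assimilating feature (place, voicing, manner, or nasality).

place

Comparing underlying and surface forms, /ɴ/ → [ɳ] is the alternation; the neighbouring /ʂ/ is constant.
The change uvular → retroflex matches the place of the following /ʂ/, identifying this as place assimilation.
Checking the remaining alternations: /ɴ/ → [m] before /b/ (uvular → bilabial, matching bilabial); /ɴ/ → [ŋ] before /x/ (uvular → velar, matching velar) — only place changes, and always toward the following segment.
No alternation appears in [βaɴχɛ]: there the adjacent consonants already agree in place (/ɴ/ and /χ/ are both uvular), so this form is consistent with the same rule.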